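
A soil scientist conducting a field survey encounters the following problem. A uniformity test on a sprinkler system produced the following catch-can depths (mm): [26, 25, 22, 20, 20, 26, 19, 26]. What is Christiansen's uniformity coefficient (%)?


xbar = 184 / 8 = 23
sum|xi - xbar| = 22
CU = 100 * (1 - 22 / (8 * 23))
   = 100 * (1 - 0.1196)
   = 88.04%


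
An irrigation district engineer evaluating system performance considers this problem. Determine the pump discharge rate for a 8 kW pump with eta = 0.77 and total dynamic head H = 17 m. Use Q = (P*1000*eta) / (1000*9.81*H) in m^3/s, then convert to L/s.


Q = (P * 1000 * eta) / (rho * g * H)
  = (8 * 1000 * 0.77) / (1000 * 9.81 * 17)
  = 6160 / 166770
  = 0.03694 m^3/s = 36.94 L/s


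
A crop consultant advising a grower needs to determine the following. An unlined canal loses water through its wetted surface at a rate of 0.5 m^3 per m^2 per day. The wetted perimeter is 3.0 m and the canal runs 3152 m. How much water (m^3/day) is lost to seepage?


S = C * P * L
  = 0.5 * 3.0 * 3152
  = 4728 m^3/day


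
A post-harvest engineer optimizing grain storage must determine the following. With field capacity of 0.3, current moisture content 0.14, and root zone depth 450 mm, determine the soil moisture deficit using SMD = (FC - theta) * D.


SMD = (FC - theta) * D
    = (0.3 - 0.14) * 450
    = 0.160 * 450
    = 72 mm


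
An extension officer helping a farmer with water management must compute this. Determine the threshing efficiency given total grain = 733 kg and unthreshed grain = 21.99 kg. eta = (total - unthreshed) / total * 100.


eta = (total - unthreshed) / total * 100
    = (733 - 21.99) / 733 * 100
    = 711.01 / 733 * 100
    = 97%


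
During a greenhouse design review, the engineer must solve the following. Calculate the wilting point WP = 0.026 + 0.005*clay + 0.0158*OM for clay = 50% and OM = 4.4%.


WP = 0.026 + 0.005*50 + 0.0158*4.4
   = 0.026 + 0.2500 + 0.0695
   = 0.3455


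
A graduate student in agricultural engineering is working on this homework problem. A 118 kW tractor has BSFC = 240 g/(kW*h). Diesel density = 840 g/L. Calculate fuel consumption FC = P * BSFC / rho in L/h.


FC = P * BSFC / rho_fuel
   = 118 * 240 / 840
   = 28320 / 840
   = 33.71 L/h


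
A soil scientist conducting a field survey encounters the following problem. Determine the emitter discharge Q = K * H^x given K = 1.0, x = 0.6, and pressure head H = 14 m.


Q = K * H^x
  = 1.0 * 14^0.6
  = 1.0 * 4.8717
  = 4.87 L/h


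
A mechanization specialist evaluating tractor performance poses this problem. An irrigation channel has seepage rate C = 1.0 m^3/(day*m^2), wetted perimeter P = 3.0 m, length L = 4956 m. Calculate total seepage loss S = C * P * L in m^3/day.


S = C * P * L
  = 1.0 * 3.0 * 4956
  = 14868 m^3/day


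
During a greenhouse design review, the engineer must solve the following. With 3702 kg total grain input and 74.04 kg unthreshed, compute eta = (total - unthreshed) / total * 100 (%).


eta = (total - unthreshed) / total * 100
    = (3702 - 74.04) / 3702 * 100
    = 3627.96 / 3702 * 100
    = 98%


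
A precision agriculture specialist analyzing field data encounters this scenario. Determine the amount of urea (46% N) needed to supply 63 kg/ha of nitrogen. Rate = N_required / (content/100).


Rate = N_required / (N_content / 100)
     = 63 / (46 / 100)
     = 63 / 0.46
     = 136.96 kg/ha


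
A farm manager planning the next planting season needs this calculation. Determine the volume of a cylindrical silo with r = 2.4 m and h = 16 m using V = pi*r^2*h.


V = pi * r^2 * h
  = pi * 2.4^2 * 16
  = pi * 5.76 * 16
  = 289.53 m^3


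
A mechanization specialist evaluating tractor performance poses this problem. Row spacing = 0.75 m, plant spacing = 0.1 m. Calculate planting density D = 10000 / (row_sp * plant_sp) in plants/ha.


D = 10000 / (row_sp * plant_sp)
  = 10000 / (0.75 * 0.1)
  = 10000 / 0.0750
  = 133333.33 plants/ha


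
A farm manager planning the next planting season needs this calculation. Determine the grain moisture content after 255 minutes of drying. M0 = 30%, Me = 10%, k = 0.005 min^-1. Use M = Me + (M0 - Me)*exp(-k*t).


M = Me + (M0 - Me) * e^(-k*t)
  = 10 + (30 - 10) * e^(-0.005*255)
  = 10 + 20 * e^(-1.275)
  = 10 + 20 * 0.27943
  = 10 + 5.5886
  = 15.59%


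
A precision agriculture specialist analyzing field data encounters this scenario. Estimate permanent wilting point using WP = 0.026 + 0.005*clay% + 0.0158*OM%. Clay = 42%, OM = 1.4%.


WP = 0.026 + 0.005*42 + 0.0158*1.4
   = 0.026 + 0.2100 + 0.0221
   = 0.2581


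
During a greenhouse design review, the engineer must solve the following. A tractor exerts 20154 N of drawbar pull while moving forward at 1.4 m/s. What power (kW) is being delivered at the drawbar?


P = F * v / 1000
  = 20154 * 1.4 / 1000
  = 28215.60 / 1000
  = 28.22 kW


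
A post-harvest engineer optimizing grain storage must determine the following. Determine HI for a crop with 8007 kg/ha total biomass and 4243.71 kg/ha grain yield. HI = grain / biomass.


HI = grain_yield / biomass
   = 4243.71 / 8007
   = 0.53


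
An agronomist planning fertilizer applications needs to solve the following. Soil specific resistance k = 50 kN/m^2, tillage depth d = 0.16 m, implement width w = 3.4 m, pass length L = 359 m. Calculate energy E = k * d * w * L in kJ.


E = k * d * w * L
  = 50 * 0.16 * 3.4 * 359
  = 9764.80 kJ


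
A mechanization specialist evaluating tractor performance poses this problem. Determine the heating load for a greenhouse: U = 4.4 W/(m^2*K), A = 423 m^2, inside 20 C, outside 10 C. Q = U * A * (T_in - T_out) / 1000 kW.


dT = 20 - (10) = 10 K
Q = U * A * dT
  = 4.4 * 423 * 10
  = 18612 W = 18.61 kW


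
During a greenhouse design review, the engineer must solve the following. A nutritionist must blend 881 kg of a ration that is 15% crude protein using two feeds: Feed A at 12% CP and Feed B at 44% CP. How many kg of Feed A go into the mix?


parts_A = CP_b - target = 44 - 15 = 29
parts_B = target - CP_a = 15 - 12 = 3
total_parts = 29 + 3 = 32
Feed A = 881 * 29 / 32 = 798.41 kg
Feed B = 881 * 3 / 32 = 82.59 kg

798.41 kg


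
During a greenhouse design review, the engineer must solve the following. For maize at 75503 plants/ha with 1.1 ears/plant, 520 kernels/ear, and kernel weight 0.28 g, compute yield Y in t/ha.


Y = density * ears * kernels * kw
  = 75503 * 1.1 * 520 * 0.28 g/ha
  = 12092560.48 g/ha
  = 12092.56 kg/ha = 12.09 t/ha


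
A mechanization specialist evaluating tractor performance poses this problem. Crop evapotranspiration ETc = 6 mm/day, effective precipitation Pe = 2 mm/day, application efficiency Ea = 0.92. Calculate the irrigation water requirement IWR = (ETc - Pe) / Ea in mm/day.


IWR = (ETc - Pe) / Ea
    = (6 - 2) / 0.92
    = 4 / 0.92
    = 4.35 mm/day


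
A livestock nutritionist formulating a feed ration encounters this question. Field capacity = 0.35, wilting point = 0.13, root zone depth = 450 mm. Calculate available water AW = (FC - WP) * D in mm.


AW = (FC - WP) * D
   = (0.35 - 0.13) * 450
   = 0.22 * 450
   = 99 mm


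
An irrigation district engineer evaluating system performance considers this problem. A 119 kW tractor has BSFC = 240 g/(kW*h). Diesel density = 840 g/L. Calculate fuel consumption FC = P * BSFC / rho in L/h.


FC = P * BSFC / rho_fuel
   = 119 * 240 / 840
   = 28560 / 840
   = 34 L/h


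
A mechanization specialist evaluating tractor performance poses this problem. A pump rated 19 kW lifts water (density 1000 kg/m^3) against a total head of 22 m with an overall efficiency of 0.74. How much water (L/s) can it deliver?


Q = (P * 1000 * eta) / (rho * g * H)
  = (19 * 1000 * 0.74) / (1000 * 9.81 * 22)
  = 14060 / 215820
  = 0.06515 m^3/s = 65.15 L/s


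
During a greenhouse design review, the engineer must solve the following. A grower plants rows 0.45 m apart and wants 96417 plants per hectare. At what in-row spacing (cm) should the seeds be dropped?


spacing = 10000 / (row_sp * density)
        = 10000 / (0.45 * 96417)
        = 10000 / 43387.65
        = 0.23048 m = 23.05 cm


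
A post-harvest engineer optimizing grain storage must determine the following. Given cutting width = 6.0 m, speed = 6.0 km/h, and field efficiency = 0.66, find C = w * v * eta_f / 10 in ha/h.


C = w * v * eta_f / 10
  = 6.0 * 6.0 * 0.66 / 10
  = 23.76 / 10
  = 2.38 ha/h


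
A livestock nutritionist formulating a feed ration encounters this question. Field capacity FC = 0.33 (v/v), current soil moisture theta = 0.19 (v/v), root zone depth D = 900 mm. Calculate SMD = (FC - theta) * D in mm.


SMD = (FC - theta) * D
    = (0.33 - 0.19) * 900
    = 0.140 * 900
    = 126 mm


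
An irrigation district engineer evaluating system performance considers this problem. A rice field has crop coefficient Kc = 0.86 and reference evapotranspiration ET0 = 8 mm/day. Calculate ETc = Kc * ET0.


ETc = Kc * ET0
    = 0.86 * 8
    = 6.88 mm/day


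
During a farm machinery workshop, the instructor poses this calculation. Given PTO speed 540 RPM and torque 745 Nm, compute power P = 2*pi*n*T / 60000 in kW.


P = 2*pi*n*T / 60000
  = 2*pi * 540 * 745 / 60000
  = 2527725.45 / 60000
  = 42.13 kW


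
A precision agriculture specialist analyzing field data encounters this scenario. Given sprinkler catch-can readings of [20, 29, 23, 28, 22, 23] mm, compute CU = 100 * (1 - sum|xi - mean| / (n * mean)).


xbar = 145 / 6 = 24.167
sum|xi - xbar| = 17.333
CU = 100 * (1 - 17.333 / (6 * 24.167))
   = 100 * (1 - 0.1195)
   = 88.05%


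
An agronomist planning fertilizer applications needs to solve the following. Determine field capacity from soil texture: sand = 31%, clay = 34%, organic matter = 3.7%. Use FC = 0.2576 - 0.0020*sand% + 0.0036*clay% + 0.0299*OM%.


FC = 0.2576 - 0.0020*31 + 0.0036*34 + 0.0299*3.7
   = 0.2576 - 0.0620 + 0.1224 + 0.1106
   = 0.4286


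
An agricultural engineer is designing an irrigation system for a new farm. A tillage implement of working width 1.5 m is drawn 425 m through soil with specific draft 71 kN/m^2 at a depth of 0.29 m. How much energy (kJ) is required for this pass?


E = k * d * w * L
  = 71 * 0.29 * 1.5 * 425
  = 13126.13 kJ


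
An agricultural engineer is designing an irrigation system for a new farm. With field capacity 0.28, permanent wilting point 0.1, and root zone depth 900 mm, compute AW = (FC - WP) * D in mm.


AW = (FC - WP) * D
   = (0.28 - 0.1) * 900
   = 0.18 * 900
   = 162 mm


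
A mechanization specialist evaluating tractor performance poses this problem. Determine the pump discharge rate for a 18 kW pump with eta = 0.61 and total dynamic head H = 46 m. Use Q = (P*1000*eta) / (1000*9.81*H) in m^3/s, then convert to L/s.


Q = (P * 1000 * eta) / (rho * g * H)
  = (18 * 1000 * 0.61) / (1000 * 9.81 * 46)
  = 10980 / 451260
  = 0.02433 m^3/s = 24.33 L/s


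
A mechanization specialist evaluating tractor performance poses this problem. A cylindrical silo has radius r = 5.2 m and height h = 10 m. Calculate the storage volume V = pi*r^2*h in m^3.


V = pi * r^2 * h
  = pi * 5.2^2 * 10
  = pi * 27.04 * 10
  = 849.49 m^3


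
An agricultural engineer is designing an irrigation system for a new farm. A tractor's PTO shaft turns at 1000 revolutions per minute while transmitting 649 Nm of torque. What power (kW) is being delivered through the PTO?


P = 2*pi*n*T / 60000
  = 2*pi * 1000 * 649 / 60000
  = 4077787.26 / 60000
  = 67.96 kW


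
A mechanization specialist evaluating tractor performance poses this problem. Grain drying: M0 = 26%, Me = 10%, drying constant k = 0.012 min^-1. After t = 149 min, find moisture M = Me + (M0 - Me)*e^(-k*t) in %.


M = Me + (M0 - Me) * e^(-k*t)
  = 10 + (26 - 10) * e^(-0.012*149)
  = 10 + 16 * e^(-1.788)
  = 10 + 16 * 0.16729
  = 10 + 2.6767
  = 12.68%


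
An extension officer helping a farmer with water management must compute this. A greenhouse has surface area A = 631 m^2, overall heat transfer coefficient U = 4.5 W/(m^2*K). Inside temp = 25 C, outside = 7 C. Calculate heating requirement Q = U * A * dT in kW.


dT = 25 - (7) = 18 K
Q = U * A * dT
  = 4.5 * 631 * 18
  = 51111 W = 51.11 kW


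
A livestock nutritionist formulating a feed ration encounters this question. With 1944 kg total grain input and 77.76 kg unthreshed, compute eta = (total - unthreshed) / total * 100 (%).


eta = (total - unthreshed) / total * 100
    = (1944 - 77.76) / 1944 * 100
    = 1866.24 / 1944 * 100
    = 96%


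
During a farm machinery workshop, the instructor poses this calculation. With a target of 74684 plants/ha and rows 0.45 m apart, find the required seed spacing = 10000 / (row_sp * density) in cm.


spacing = 10000 / (row_sp * density)
        = 10000 / (0.45 * 74684)
        = 10000 / 33607.80
        = 0.29755 m = 29.75 cm


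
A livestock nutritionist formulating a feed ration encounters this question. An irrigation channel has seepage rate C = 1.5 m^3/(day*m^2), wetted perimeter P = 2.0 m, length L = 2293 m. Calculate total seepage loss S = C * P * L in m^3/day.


S = C * P * L
  = 1.5 * 2.0 * 2293
  = 6879 m^3/day


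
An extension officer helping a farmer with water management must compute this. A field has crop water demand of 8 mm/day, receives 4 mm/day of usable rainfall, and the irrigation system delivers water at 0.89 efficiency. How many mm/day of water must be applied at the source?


IWR = (ETc - Pe) / Ea
    = (8 - 4) / 0.89
    = 4 / 0.89
    = 4.49 mm/day


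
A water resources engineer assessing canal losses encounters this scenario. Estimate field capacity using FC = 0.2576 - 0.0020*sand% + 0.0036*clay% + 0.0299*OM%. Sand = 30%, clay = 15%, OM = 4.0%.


FC = 0.2576 - 0.0020*30 + 0.0036*15 + 0.0299*4.0
   = 0.2576 - 0.0600 + 0.0540 + 0.1196
   = 0.3712


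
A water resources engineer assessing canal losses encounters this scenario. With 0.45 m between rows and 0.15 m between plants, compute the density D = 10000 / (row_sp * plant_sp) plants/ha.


D = 10000 / (row_sp * plant_sp)
  = 10000 / (0.45 * 0.15)
  = 10000 / 0.0675
  = 148148.15 plants/ha


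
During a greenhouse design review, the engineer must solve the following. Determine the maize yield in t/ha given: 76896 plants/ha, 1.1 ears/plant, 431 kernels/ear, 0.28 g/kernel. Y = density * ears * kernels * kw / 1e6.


Y = density * ears * kernels * kw
  = 76896 * 1.1 * 431 * 0.28 g/ha
  = 10207790.21 g/ha
  = 10207.79 kg/ha = 10.21 t/ha


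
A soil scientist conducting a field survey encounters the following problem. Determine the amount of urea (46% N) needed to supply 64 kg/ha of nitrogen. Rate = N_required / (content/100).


Rate = N_required / (N_content / 100)
     = 64 / (46 / 100)
     = 64 / 0.46
     = 139.13 kg/ha


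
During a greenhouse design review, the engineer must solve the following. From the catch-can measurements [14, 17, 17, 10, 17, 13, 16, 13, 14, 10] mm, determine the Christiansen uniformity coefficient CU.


xbar = 141 / 10 = 14.100
sum|xi - xbar| = 21.200
CU = 100 * (1 - 21.200 / (10 * 14.100))
   = 100 * (1 - 0.1504)
   = 84.96%


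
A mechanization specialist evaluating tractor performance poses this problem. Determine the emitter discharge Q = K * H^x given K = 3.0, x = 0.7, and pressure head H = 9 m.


Q = K * H^x
  = 3.0 * 9^0.7
  = 3.0 * 4.6555
  = 13.97 L/h


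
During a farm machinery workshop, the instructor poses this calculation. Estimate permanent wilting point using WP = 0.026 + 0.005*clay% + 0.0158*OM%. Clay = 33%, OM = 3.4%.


WP = 0.026 + 0.005*33 + 0.0158*3.4
   = 0.026 + 0.1650 + 0.0537
   = 0.2447


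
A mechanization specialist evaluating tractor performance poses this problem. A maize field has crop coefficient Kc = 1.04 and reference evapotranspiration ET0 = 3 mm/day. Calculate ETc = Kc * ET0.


ETc = Kc * ET0
    = 1.04 * 3
    = 3.12 mm/day


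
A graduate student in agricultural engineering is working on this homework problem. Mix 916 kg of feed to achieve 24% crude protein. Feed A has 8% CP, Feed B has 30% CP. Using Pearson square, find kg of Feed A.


parts_A = CP_b - target = 30 - 24 = 6
parts_B = target - CP_a = 24 - 8 = 16
total_parts = 6 + 16 = 22
Feed A = 916 * 6 / 22 = 249.82 kg
Feed B = 916 * 16 / 22 = 666.18 kg

249.82 kg


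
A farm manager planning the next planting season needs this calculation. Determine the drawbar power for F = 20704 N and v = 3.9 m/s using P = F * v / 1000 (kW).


P = F * v / 1000
  = 20704 * 3.9 / 1000
  = 80745.60 / 1000
  = 80.75 kW


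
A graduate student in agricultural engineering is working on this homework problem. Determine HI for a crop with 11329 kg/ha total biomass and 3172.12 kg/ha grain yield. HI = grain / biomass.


HI = grain_yield / biomass
   = 3172.12 / 11329
   = 0.28


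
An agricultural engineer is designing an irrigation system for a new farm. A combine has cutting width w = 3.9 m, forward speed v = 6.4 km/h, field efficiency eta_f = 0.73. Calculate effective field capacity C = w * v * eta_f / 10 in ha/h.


C = w * v * eta_f / 10
  = 3.9 * 6.4 * 0.73 / 10
  = 18.22 / 10
  = 1.82 ha/h


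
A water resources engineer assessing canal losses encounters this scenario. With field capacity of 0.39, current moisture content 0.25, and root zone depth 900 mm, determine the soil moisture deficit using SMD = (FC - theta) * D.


SMD = (FC - theta) * D
    = (0.39 - 0.25) * 900
    = 0.140 * 900
    = 126 mm


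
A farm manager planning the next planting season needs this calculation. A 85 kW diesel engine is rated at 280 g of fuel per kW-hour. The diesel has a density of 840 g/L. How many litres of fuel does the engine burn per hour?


FC = P * BSFC / rho_fuel
   = 85 * 280 / 840
   = 23800 / 840
   = 28.33 L/h


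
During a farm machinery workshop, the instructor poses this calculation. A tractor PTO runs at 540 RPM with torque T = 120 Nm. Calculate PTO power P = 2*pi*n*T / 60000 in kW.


P = 2*pi*n*T / 60000
  = 2*pi * 540 * 120 / 60000
  = 407150.41 / 60000
  = 6.79 kW


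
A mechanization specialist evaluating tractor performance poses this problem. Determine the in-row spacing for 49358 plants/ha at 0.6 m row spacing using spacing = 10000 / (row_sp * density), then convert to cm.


spacing = 10000 / (row_sp * density)
        = 10000 / (0.6 * 49358)
        = 10000 / 29614.80
        = 0.33767 m = 33.77 cm


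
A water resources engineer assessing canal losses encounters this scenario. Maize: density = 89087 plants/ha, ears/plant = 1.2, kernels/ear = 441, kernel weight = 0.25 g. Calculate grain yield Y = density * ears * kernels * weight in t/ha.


Y = density * ears * kernels * kw
  = 89087 * 1.2 * 441 * 0.25 g/ha
  = 11786210.10 g/ha
  = 11786.21 kg/ha = 11.79 t/ha


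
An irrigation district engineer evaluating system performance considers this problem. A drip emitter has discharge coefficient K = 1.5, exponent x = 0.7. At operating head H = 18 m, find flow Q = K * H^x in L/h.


Q = K * H^x
  = 1.5 * 18^0.7
  = 1.5 * 7.5629
  = 11.34 L/h


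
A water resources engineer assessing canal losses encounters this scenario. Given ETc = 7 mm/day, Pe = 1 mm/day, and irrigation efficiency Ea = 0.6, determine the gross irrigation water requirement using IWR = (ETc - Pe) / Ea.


IWR = (ETc - Pe) / Ea
    = (7 - 1) / 0.6
    = 6 / 0.6
    = 10 mm/day


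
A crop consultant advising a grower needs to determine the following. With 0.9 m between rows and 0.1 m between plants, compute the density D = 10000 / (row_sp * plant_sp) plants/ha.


D = 10000 / (row_sp * plant_sp)
  = 10000 / (0.9 * 0.1)
  = 10000 / 0.0900
  = 111111.11 plants/ha


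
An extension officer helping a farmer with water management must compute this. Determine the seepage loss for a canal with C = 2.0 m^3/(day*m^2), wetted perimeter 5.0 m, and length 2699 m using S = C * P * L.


S = C * P * L
  = 2.0 * 5.0 * 2699
  = 26990 m^3/day


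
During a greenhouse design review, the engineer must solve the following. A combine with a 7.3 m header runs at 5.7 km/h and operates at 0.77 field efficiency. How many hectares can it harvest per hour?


C = w * v * eta_f / 10
  = 7.3 * 5.7 * 0.77 / 10
  = 32.04 / 10
  = 3.20 ha/h


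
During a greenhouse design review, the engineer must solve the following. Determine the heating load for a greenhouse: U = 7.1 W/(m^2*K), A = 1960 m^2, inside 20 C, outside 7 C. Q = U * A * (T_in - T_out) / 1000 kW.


dT = 20 - (7) = 13 K
Q = U * A * dT
  = 7.1 * 1960 * 13
  = 180908 W = 180.91 kW


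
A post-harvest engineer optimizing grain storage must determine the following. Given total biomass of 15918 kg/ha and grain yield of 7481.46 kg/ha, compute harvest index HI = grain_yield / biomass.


HI = grain_yield / biomass
   = 7481.46 / 15918
   = 0.47


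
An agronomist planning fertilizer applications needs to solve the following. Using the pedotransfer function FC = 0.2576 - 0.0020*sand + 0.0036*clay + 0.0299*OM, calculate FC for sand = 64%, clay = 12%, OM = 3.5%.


FC = 0.2576 - 0.0020*64 + 0.0036*12 + 0.0299*3.5
   = 0.2576 - 0.1280 + 0.0432 + 0.1047
   = 0.2775


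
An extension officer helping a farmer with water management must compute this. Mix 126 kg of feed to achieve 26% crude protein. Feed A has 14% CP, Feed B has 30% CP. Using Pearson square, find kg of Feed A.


parts_A = CP_b - target = 30 - 26 = 4
parts_B = target - CP_a = 26 - 14 = 12
total_parts = 4 + 12 = 16
Feed A = 126 * 4 / 16 = 31.50 kg
Feed B = 126 * 12 / 16 = 94.50 kg

31.50 kg


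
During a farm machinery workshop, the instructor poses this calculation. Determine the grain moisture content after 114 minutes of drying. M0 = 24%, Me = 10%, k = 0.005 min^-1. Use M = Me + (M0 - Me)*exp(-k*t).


M = Me + (M0 - Me) * e^(-k*t)
  = 10 + (24 - 10) * e^(-0.005*114)
  = 10 + 14 * e^(-0.570)
  = 10 + 14 * 0.56553
  = 10 + 7.9174
  = 17.92%


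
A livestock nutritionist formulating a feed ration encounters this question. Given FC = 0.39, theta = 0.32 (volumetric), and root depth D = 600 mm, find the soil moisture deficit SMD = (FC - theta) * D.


SMD = (FC - theta) * D
    = (0.39 - 0.32) * 600
    = 0.070 * 600
    = 42 mm


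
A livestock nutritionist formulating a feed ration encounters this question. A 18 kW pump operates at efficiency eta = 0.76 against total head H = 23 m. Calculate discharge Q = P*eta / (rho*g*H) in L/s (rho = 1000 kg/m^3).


Q = (P * 1000 * eta) / (rho * g * H)
  = (18 * 1000 * 0.76) / (1000 * 9.81 * 23)
  = 13680 / 225630
  = 0.06063 m^3/s = 60.63 L/s


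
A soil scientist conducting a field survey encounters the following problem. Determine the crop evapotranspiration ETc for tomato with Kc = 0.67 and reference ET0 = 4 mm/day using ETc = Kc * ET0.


ETc = Kc * ET0
    = 0.67 * 4
    = 2.68 mm/day


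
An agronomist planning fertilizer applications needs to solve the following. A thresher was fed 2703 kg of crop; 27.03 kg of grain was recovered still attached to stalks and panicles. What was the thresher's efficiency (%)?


eta = (total - unthreshed) / total * 100
    = (2703 - 27.03) / 2703 * 100
    = 2675.97 / 2703 * 100
    = 99%


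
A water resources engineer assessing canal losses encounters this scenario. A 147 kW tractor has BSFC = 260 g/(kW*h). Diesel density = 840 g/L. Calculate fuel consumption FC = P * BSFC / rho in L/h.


FC = P * BSFC / rho_fuel
   = 147 * 260 / 840
   = 38220 / 840
   = 45.50 L/h


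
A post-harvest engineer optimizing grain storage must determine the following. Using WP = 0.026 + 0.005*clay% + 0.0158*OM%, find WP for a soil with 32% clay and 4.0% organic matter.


WP = 0.026 + 0.005*32 + 0.0158*4.0
   = 0.026 + 0.1600 + 0.0632
   = 0.2492


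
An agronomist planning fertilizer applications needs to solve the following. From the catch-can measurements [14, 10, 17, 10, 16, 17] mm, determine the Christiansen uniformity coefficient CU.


xbar = 84 / 6 = 14
sum|xi - xbar| = 16
CU = 100 * (1 - 16 / (6 * 14))
   = 100 * (1 - 0.1905)
   = 80.95%


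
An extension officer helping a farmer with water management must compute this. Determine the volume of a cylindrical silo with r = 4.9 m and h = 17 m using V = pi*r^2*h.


V = pi * r^2 * h
  = pi * 4.9^2 * 17
  = pi * 24.01 * 17
  = 1282.30 m^3


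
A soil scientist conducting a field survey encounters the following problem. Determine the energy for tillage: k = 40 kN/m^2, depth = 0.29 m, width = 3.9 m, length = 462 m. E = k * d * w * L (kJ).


E = k * d * w * L
  = 40 * 0.29 * 3.9 * 462
  = 20900.88 kJ


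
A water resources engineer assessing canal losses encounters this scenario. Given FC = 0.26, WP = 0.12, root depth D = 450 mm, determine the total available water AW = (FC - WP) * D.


AW = (FC - WP) * D
   = (0.26 - 0.12) * 450
   = 0.14 * 450
   = 63 mm


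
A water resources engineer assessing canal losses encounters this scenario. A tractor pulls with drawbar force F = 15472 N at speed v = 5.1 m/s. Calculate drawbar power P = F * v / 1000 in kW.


P = F * v / 1000
  = 15472 * 5.1 / 1000
  = 78907.20 / 1000
  = 78.91 kW


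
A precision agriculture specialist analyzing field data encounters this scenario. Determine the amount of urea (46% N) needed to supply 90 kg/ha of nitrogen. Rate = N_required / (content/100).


Rate = N_required / (N_content / 100)
     = 90 / (46 / 100)
     = 90 / 0.46
     = 195.65 kg/ha


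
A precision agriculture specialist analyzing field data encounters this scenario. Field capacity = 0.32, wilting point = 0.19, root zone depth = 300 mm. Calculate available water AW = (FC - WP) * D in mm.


AW = (FC - WP) * D
   = (0.32 - 0.19) * 300
   = 0.13 * 300
   = 39 mm


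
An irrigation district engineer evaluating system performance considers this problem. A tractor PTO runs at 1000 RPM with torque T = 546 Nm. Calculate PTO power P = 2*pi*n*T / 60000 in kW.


P = 2*pi*n*T / 60000
  = 2*pi * 1000 * 546 / 60000
  = 3430619.18 / 60000
  = 57.18 kW


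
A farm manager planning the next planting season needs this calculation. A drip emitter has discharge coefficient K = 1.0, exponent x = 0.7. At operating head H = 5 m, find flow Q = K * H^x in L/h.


Q = K * H^x
  = 1.0 * 5^0.7
  = 1.0 * 3.0852
  = 3.09 L/h


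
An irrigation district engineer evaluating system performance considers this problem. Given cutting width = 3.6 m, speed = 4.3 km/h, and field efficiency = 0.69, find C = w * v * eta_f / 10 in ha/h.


C = w * v * eta_f / 10
  = 3.6 * 4.3 * 0.69 / 10
  = 10.68 / 10
  = 1.07 ha/h


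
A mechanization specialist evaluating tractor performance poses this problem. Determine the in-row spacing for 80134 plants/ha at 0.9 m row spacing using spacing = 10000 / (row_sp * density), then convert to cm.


spacing = 10000 / (row_sp * density)
        = 10000 / (0.9 * 80134)
        = 10000 / 72120.60
        = 0.13866 m = 13.87 cm


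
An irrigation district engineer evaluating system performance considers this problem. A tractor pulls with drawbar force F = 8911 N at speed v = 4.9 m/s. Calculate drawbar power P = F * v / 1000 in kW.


P = F * v / 1000
  = 8911 * 4.9 / 1000
  = 43663.90 / 1000
  = 43.66 kW


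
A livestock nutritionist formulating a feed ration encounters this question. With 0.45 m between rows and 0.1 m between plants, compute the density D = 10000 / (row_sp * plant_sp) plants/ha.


D = 10000 / (row_sp * plant_sp)
  = 10000 / (0.45 * 0.1)
  = 10000 / 0.0450
  = 222222.22 plants/ha


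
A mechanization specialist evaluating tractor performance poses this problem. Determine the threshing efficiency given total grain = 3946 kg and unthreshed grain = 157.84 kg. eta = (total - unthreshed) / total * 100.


eta = (total - unthreshed) / total * 100
    = (3946 - 157.84) / 3946 * 100
    = 3788.16 / 3946 * 100
    = 96%


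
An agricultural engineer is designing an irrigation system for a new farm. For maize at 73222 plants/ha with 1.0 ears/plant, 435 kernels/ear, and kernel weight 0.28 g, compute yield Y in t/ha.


Y = density * ears * kernels * kw
  = 73222 * 1.0 * 435 * 0.28 g/ha
  = 8918439.60 g/ha
  = 8918.44 kg/ha = 8.92 t/ha


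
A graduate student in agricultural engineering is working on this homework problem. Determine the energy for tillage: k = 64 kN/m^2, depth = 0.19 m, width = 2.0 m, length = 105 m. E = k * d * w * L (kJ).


E = k * d * w * L
  = 64 * 0.19 * 2.0 * 105
  = 2553.60 kJ


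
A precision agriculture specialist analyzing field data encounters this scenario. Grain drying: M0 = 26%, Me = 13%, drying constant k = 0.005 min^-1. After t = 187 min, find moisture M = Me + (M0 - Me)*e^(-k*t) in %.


M = Me + (M0 - Me) * e^(-k*t)
  = 13 + (26 - 13) * e^(-0.005*187)
  = 13 + 13 * e^(-0.935)
  = 13 + 13 * 0.39259
  = 13 + 5.1036
  = 18.10%


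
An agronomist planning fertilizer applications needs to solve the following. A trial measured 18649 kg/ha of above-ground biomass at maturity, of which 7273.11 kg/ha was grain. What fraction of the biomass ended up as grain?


HI = grain_yield / biomass
   = 7273.11 / 18649
   = 0.39


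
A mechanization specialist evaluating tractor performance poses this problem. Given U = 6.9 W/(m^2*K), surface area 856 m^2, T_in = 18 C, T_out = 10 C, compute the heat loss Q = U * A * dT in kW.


dT = 18 - (10) = 8 K
Q = U * A * dT
  = 6.9 * 856 * 8
  = 47251.20 W = 47.25 kW


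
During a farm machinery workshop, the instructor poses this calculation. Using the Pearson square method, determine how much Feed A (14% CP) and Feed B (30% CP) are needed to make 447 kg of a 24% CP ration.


parts_A = CP_b - target = 30 - 24 = 6
parts_B = target - CP_a = 24 - 14 = 10
total_parts = 6 + 10 = 16
Feed A = 447 * 6 / 16 = 167.63 kg
Feed B = 447 * 10 / 16 = 279.38 kg

167.63 kg


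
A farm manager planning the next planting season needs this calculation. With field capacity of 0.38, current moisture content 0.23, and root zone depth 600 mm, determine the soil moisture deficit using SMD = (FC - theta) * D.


SMD = (FC - theta) * D
    = (0.38 - 0.23) * 600
    = 0.150 * 600
    = 90 mm


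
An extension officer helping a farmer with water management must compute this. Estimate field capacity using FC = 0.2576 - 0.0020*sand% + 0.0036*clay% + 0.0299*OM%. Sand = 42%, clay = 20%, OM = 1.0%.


FC = 0.2576 - 0.0020*42 + 0.0036*20 + 0.0299*1.0
   = 0.2576 - 0.0840 + 0.0720 + 0.0299
   = 0.2755


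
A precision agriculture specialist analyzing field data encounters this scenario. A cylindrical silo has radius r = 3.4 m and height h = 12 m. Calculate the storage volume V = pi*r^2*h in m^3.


V = pi * r^2 * h
  = pi * 3.4^2 * 12
  = pi * 11.56 * 12
  = 435.80 m^3


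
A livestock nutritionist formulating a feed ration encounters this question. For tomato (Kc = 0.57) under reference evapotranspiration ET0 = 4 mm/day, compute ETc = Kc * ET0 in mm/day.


ETc = Kc * ET0
    = 0.57 * 4
    = 2.28 mm/day


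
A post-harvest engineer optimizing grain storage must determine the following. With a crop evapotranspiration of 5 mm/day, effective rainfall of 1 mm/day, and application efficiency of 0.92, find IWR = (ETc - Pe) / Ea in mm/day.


IWR = (ETc - Pe) / Ea
    = (5 - 1) / 0.92
    = 4 / 0.92
    = 4.35 mm/day


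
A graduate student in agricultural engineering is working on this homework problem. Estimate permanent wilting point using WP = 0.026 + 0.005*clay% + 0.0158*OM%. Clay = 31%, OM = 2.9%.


WP = 0.026 + 0.005*31 + 0.0158*2.9
   = 0.026 + 0.1550 + 0.0458
   = 0.2268


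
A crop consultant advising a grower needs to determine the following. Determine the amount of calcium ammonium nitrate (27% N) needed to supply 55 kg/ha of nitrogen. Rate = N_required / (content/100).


Rate = N_required / (N_content / 100)
     = 55 / (27 / 100)
     = 55 / 0.27
     = 203.70 kg/ha


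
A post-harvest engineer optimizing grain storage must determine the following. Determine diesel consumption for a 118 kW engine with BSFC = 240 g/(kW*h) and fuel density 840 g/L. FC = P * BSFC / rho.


FC = P * BSFC / rho_fuel
   = 118 * 240 / 840
   = 28320 / 840
   = 33.71 L/h


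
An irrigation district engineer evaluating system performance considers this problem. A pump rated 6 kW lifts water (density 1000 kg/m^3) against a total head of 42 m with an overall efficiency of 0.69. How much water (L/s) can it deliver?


Q = (P * 1000 * eta) / (rho * g * H)
  = (6 * 1000 * 0.69) / (1000 * 9.81 * 42)
  = 4140 / 412020
  = 0.01005 m^3/s = 10.05 L/s


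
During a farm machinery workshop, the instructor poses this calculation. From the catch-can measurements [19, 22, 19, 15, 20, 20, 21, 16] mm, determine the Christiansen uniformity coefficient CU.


xbar = 152 / 8 = 19
sum|xi - xbar| = 14
CU = 100 * (1 - 14 / (8 * 19))
   = 100 * (1 - 0.0921)
   = 90.79%


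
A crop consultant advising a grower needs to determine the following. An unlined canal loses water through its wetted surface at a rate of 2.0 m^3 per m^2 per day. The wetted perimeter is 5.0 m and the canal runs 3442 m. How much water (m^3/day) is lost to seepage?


S = C * P * L
  = 2.0 * 5.0 * 3442
  = 34420 m^3/day


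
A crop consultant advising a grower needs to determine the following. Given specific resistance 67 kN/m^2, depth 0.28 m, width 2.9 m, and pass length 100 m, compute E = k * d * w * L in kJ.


E = k * d * w * L
  = 67 * 0.28 * 2.9 * 100
  = 5440.40 kJ


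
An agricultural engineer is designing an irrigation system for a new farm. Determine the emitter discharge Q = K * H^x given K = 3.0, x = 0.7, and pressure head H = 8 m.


Q = K * H^x
  = 3.0 * 8^0.7
  = 3.0 * 4.2871
  = 12.86 L/h


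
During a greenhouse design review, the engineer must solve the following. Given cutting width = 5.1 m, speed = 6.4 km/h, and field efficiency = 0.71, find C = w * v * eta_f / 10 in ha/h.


C = w * v * eta_f / 10
  = 5.1 * 6.4 * 0.71 / 10
  = 23.17 / 10
  = 2.32 ha/h


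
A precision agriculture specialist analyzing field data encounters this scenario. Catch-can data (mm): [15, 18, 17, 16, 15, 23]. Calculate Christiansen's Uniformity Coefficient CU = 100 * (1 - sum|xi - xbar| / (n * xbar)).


xbar = 104 / 6 = 17.333
sum|xi - xbar| = 12.667
CU = 100 * (1 - 12.667 / (6 * 17.333))
   = 100 * (1 - 0.1218)
   = 87.82%


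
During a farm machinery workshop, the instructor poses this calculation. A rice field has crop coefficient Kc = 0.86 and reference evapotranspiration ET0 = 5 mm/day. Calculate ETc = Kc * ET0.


ETc = Kc * ET0
    = 0.86 * 5
    = 4.30 mm/day


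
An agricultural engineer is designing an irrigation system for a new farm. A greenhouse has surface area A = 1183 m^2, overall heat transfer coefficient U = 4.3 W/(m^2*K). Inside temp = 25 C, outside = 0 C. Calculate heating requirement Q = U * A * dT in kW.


dT = 25 - (0) = 25 K
Q = U * A * dT
  = 4.3 * 1183 * 25
  = 127172.50 W = 127.17 kW


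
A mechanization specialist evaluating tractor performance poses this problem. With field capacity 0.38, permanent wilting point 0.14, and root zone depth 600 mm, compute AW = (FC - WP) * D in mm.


AW = (FC - WP) * D
   = (0.38 - 0.14) * 600
   = 0.24 * 600
   = 144 mm


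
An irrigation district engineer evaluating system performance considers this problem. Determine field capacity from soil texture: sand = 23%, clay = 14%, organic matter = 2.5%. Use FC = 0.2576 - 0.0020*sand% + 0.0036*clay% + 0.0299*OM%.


FC = 0.2576 - 0.0020*23 + 0.0036*14 + 0.0299*2.5
   = 0.2576 - 0.0460 + 0.0504 + 0.0748
   = 0.3368


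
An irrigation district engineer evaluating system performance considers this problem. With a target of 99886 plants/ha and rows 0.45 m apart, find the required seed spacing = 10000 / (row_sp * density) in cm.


spacing = 10000 / (row_sp * density)
        = 10000 / (0.45 * 99886)
        = 10000 / 44948.70
        = 0.22248 m = 22.25 cm


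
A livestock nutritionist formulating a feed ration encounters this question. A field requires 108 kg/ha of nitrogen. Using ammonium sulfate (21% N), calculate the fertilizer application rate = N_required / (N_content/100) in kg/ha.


Rate = N_required / (N_content / 100)
     = 108 / (21 / 100)
     = 108 / 0.21
     = 514.29 kg/ha


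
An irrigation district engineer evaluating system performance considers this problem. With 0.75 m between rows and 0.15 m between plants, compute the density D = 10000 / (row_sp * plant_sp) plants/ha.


D = 10000 / (row_sp * plant_sp)
  = 10000 / (0.75 * 0.15)
  = 10000 / 0.1125
  = 88888.89 plants/ha


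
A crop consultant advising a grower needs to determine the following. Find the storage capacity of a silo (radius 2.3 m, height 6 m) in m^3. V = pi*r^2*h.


V = pi * r^2 * h
  = pi * 2.3^2 * 6
  = pi * 5.29 * 6
  = 99.71 m^3


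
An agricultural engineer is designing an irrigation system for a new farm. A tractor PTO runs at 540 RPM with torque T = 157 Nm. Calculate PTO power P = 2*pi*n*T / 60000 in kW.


P = 2*pi*n*T / 60000
  = 2*pi * 540 * 157 / 60000
  = 532688.45 / 60000
  = 8.88 kW


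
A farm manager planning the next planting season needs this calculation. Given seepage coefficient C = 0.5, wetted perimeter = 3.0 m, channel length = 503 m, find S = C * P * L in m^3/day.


S = C * P * L
  = 0.5 * 3.0 * 503
  = 754.50 m^3/day


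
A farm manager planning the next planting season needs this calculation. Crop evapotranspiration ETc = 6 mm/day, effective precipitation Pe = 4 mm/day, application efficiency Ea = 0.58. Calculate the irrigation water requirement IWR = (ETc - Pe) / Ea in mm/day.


IWR = (ETc - Pe) / Ea
    = (6 - 4) / 0.58
    = 2 / 0.58
    = 3.45 mm/day


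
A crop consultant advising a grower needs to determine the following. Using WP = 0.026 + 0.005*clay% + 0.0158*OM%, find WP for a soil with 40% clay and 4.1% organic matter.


WP = 0.026 + 0.005*40 + 0.0158*4.1
   = 0.026 + 0.2000 + 0.0648
   = 0.2908


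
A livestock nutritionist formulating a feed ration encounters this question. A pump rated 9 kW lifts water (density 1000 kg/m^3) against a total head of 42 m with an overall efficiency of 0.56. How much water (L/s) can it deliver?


Q = (P * 1000 * eta) / (rho * g * H)
  = (9 * 1000 * 0.56) / (1000 * 9.81 * 42)
  = 5040 / 412020
  = 0.01223 m^3/s = 12.23 L/s


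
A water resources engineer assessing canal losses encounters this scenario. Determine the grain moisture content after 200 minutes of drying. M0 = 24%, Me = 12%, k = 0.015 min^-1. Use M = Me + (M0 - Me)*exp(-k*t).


M = Me + (M0 - Me) * e^(-k*t)
  = 12 + (24 - 12) * e^(-0.015*200)
  = 12 + 12 * e^(-3)
  = 12 + 12 * 0.04979
  = 12 + 0.5974
  = 12.60%


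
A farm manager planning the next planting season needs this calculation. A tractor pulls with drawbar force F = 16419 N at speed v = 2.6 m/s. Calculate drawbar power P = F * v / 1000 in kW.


P = F * v / 1000
  = 16419 * 2.6 / 1000
  = 42689.40 / 1000
  = 42.69 kW


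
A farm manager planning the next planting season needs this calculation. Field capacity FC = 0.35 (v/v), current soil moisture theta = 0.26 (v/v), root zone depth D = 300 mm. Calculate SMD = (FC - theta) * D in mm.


SMD = (FC - theta) * D
    = (0.35 - 0.26) * 300
    = 0.090 * 300
    = 27 mm


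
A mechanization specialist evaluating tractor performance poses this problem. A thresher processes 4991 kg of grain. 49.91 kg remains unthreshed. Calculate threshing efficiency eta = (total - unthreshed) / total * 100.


eta = (total - unthreshed) / total * 100
    = (4991 - 49.91) / 4991 * 100
    = 4941.09 / 4991 * 100
    = 99%


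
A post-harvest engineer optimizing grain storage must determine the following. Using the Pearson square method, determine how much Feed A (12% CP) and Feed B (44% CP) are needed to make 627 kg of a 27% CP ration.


parts_A = CP_b - target = 44 - 27 = 17
parts_B = target - CP_a = 27 - 12 = 15
total_parts = 17 + 15 = 32
Feed A = 627 * 17 / 32 = 333.09 kg
Feed B = 627 * 15 / 32 = 293.91 kg

333.09 kg
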